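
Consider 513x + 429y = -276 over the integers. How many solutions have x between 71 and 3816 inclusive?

26

gcd(513, 429) = 3  (513 = 1*429 + 84, 429 = 5*84 + 9, 84 = 9*9 + 3, 9 = 3*3).
Back-substituting, 513*(46) + 429*(-55) = 3.
Scale by -92: particular solution (-4232, 5060); reduce x mod 143: (58, -70).
General solution: x = 58 + 143t, y = -70 - 171t for integer t.
71 ≤ 58 + 143t ≤ 3816 gives t ∈ [1, 26], which is 26 values.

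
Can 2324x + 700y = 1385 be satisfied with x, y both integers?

gcd(2324, 700) = 28  (2324 = 3×700 + 224, 700 = 3×224 + 28, 224 = 8×28).
28 does not divide 1385 (remainder 13), so no integer solutions.

no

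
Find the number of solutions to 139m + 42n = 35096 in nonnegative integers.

6

gcd(139, 42) = 1  (139 = 3·42 + 13, 42 = 3·13 + 3, 13 = 4·3 + 1, 3 = 3·1).
Back-substituting, 139·(13) + 42·(-43) = 1.
Scale by 35096: one solution is (456248, -1509128). Reduce m mod 42: (2, 829).
General: m = 2 + 42t, n = 829 - 139t.
m ≥ 0 ⇒ t ≥ 0; n ≥ 0 ⇒ t ≤ 5. So t ∈ [0, 5]: 6 solutions.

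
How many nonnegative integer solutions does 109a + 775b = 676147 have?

gcd(775, 109) = 1  (775 = 7*109 + 12, 109 = 9*12 + 1, 12 = 12*1).
Back-substituting, 109*(64) + 775*(-9) = 1.
Scale by 676147: one solution is (43273408, -6085323). Reduce a mod 775: (508, 801).
General: a = 508 + 775t, b = 801 - 109t.
a ≥ 0 ⇒ t ≥ 0; b ≥ 0 ⇒ t ≤ 7. So t ∈ [0, 7]: 8 solutions.

8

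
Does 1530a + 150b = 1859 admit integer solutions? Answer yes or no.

no

gcd(1530, 150):
  1530 = 10*150 + 30
  150 = 5*30
so gcd(1530, 150) = 30.
30 does not divide 1859 (remainder 29), so no integer solutions.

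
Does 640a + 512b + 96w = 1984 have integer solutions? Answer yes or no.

yes

gcd(640, 512):
  640 = 1×512 + 128
  512 = 4×128
so gcd(640, 512) = 128.
gcd(128, 96) = 32.
32 divides 1984, so integer solutions exist.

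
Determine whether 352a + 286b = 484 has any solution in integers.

gcd(352, 286) = 22  (352 = 1*286 + 66, 286 = 4*66 + 22, 66 = 3*22).
22 divides 484, so integer solutions exist.

yes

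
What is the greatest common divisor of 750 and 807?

gcd(807, 750):
  807 = 1×750 + 57
  750 = 13×57 + 9
  57 = 6×9 + 3
  9 = 3×3
so gcd(807, 750) = 3.

3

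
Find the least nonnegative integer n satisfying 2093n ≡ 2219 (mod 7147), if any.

544

gcd(7147, 2093):
  7147 = 3*2093 + 868
  2093 = 2*868 + 357
  868 = 2*357 + 154
  357 = 2*154 + 49
  154 = 3*49 + 7
  49 = 7*7
so gcd(7147, 2093) = 7.
7 divides 2219, so solutions exist.
Back-substitute for Bézout coefficients:
  7 = 154 - 3*49
  ... = 2093*(-140) + 7147*(41)
So 2093*(-140) ≡ 7 (mod 7147); multiply by 317: n ≡ -44380 (mod 1021).
Smallest nonnegative: n = -44380 mod 1021 = 544.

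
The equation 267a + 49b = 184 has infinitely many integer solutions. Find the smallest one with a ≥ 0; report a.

44

gcd(267, 49):
  267 = 5·49 + 22
  49 = 2·22 + 5
  22 = 4·5 + 2
  5 = 2·2 + 1
  2 = 2·1
so gcd(267, 49) = 1.
1 divides 184, so solutions exist.
Back-substitute for Bézout coefficients:
  1 = 5 - 2·2
  ... = 267·(-20) + 49·(109)
Scale by 184/1 = 184: (a₀, b₀) = (-3680, 20056).
General solution: a = -3680 + 49t, b = 20056 - 267t for integer t.
a ≥ 0: smallest is -3680 mod 49 = 44 (at t = 76), with b = -236.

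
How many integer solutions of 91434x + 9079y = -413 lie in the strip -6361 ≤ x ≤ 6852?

gcd(91434, 9079):
  91434 = 10*9079 + 644
  9079 = 14*644 + 63
  644 = 10*63 + 14
  63 = 4*14 + 7
  14 = 2*7
so gcd(91434, 9079) = 7.
Back-substitute for Bézout coefficients:
  7 = 63 - 4*14
  ... = 91434*(-578) + 9079*(5821)
Scale by -59: particular solution (34102, -343439); reduce x mod 1297: (380, -3827).
General solution: x = 380 + 1297t, y = -3827 - 13062t for integer t.
-6361 ≤ 380 + 1297t ≤ 6852 gives t ∈ [-5, 4], which is 10 values.

10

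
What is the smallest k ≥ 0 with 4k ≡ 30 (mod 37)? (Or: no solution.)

gcd(37, 4):
  37 = 9*4 + 1
  4 = 4*1
so gcd(37, 4) = 1.
1 divides 30, so solutions exist.
Back-substitute for Bézout coefficients:
  1 = 37 - 9*4
  ... = 4*(-9) + 37*(1)
So 4*(-9) ≡ 1 (mod 37); multiply by 30: k ≡ -270 (mod 37).
Smallest nonnegative: k = -270 mod 37 = 26.

26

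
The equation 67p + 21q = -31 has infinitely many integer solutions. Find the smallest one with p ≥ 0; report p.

gcd(67, 21):
  67 = 3×21 + 4
  21 = 5×4 + 1
  4 = 4×1
so gcd(67, 21) = 1.
1 divides -31, so solutions exist.
Back-substitute for Bézout coefficients:
  1 = 21 - 5×4
  ... = 67×(-5) + 21×(16)
Scale by -31/1 = -31: (p₀, q₀) = (155, -496).
General solution: p = 155 + 21t, q = -496 - 67t for integer t.
p ≥ 0: smallest is 155 mod 21 = 8 (at t = -7), with q = -27.

8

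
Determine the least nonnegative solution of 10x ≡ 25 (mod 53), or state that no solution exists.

gcd(53, 10):
  53 = 5*10 + 3
  10 = 3*3 + 1
  3 = 3*1
so gcd(53, 10) = 1.
1 divides 25, so solutions exist.
Back-substitute for Bézout coefficients:
  1 = 10 - 3*3
  ... = 10*(16) + 53*(-3)
So 10*(16) ≡ 1 (mod 53); multiply by 25: x ≡ 400 (mod 53).
Smallest nonnegative: x = 400 mod 53 = 29.

29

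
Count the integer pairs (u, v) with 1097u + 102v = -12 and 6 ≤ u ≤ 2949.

29

gcd(1097, 102):
  1097 = 10*102 + 77
  102 = 1*77 + 25
  77 = 3*25 + 2
  25 = 12*2 + 1
  2 = 2*1
so gcd(1097, 102) = 1.
Back-substitute for Bézout coefficients:
  1 = 25 - 12*2
  ... = 1097*(-49) + 102*(527)
Scale by -12: particular solution (588, -6324); reduce u mod 102: (78, -839).
General solution: u = 78 + 102t, v = -839 - 1097t for integer t.
6 ≤ 78 + 102t ≤ 2949 gives t ∈ [0, 28], which is 29 values.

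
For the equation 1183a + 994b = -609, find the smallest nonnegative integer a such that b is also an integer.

gcd(1183, 994):
  1183 = 1·994 + 189
  994 = 5·189 + 49
  189 = 3·49 + 42
  49 = 1·42 + 7
  42 = 6·7
so gcd(1183, 994) = 7.
7 divides -609, so solutions exist.
Back-substitute for Bézout coefficients:
  7 = 49 - 1·42
  ... = 1183·(-21) + 994·(25)
Scale by -609/7 = -87: (a₀, b₀) = (1827, -2175).
General solution: a = 1827 + 142t, b = -2175 - 169t for integer t.
a ≥ 0: smallest is 1827 mod 142 = 123 (at t = -12), with b = -147.

123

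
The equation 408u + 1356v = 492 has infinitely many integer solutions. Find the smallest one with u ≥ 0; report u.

gcd(1356, 408):
  1356 = 3×408 + 132
  408 = 3×132 + 12
  132 = 11×12
so gcd(1356, 408) = 12.
12 divides 492, so solutions exist.
Back-substitute for Bézout coefficients:
  12 = 408 - 3×132
  ... = 408×(10) + 1356×(-3)
Scale by 492/12 = 41: (u₀, v₀) = (410, -123).
General solution: u = 410 + 113t, v = -123 - 34t for integer t.
u ≥ 0: smallest is 410 mod 113 = 71 (at t = -3), with v = -21.

71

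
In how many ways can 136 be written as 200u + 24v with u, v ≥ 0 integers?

0

gcd(200, 24) = 8.
By Bézout, 200*(1) + 24*(-8) = 8.
One solution: (2, -11).
General: u = 2 + 3t, v = -11 - 25t.
u ≥ 0 ⇒ t ≥ 0; v ≥ 0 ⇒ t ≤ -1. So t ∈ [0, -1]: 0 solutions.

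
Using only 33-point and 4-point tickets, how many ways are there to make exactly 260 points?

2

Need nonnegative integers with 33j + 4k = 260.
gcd(33, 4) = 1, and 33·(1) + 4·(-8) = 1.
So (j₀, k₀) = (260, -2080); general j = 260 + 4t, k = -2080 - 33t.
j ≥ 0 ⇒ t ≥ -65; k ≥ 0 ⇒ t ≤ -64. That's 2 values of t.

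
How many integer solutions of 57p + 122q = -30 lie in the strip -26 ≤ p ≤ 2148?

18

gcd(122, 57) = 1  (122 = 2×57 + 8, 57 = 7×8 + 1, 8 = 8×1).
Back-substituting, 57×(15) + 122×(-7) = 1.
Scale by -30: particular solution (-450, 210); reduce p mod 122: (38, -18).
General solution: p = 38 + 122t, q = -18 - 57t for integer t.
-26 ≤ 38 + 122t ≤ 2148 gives t ∈ [0, 17], which is 18 values.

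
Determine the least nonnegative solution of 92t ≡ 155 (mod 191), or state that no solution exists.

174

gcd(191, 92) = 1.
1 divides 155, so solutions exist.
By Bézout, 92*(27) + 191*(-13) = 1.
So 92*(27) ≡ 1 (mod 191); multiply by 155: t ≡ 4185 (mod 191).
Smallest nonnegative: t = 4185 mod 191 = 174.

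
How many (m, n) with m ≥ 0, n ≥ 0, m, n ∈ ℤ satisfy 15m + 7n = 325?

3

gcd(15, 7) = 1  (15 = 2*7 + 1, 7 = 7*1).
Back-substituting, 15*(1) + 7*(-2) = 1.
Scale by 325: one solution is (325, -650). Reduce m mod 7: (3, 40).
General: m = 3 + 7t, n = 40 - 15t.
m ≥ 0 ⇒ t ≥ 0; n ≥ 0 ⇒ t ≤ 2. So t ∈ [0, 2]: 3 solutions.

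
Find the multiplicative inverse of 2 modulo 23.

12

gcd(23, 2) = 1  (23 = 11·2 + 1, 2 = 2·1).
Back-substituting, 2·(-11) + 23·(1) = 1.
So 2·-11 ≡ 1 (mod 23), and -11 mod 23 = 12.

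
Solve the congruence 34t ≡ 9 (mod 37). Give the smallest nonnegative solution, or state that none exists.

gcd(37, 34):
  37 = 1·34 + 3
  34 = 11·3 + 1
  3 = 3·1
so gcd(37, 34) = 1.
1 divides 9, so solutions exist.
Back-substitute for Bézout coefficients:
  1 = 34 - 11·3
  ... = 34·(12) + 37·(-11)
So 34·(12) ≡ 1 (mod 37); multiply by 9: t ≡ 108 (mod 37).
Smallest nonnegative: t = 108 mod 37 = 34.

34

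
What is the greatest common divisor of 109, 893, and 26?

1

gcd(893, 109) = 1.
gcd(1, 26) = 1.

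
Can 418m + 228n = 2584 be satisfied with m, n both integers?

gcd(418, 228) = 38  (418 = 1·228 + 190, 228 = 1·190 + 38, 190 = 5·38).
38 divides 2584, so integer solutions exist.

yes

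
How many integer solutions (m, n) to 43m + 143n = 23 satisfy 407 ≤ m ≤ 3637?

22

gcd(143, 43) = 1.
By Bézout, 43×(10) + 143×(-3) = 1.
Particular solution: (87, -26).
General solution: m = 87 + 143t, n = -26 - 43t for integer t.
407 ≤ 87 + 143t ≤ 3637 gives t ∈ [3, 24], which is 22 values.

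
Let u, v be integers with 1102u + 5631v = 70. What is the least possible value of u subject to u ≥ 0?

1114

gcd(5631, 1102) = 1  (5631 = 5×1102 + 121, 1102 = 9×121 + 13, 121 = 9×13 + 4, 13 = 3×4 + 1, 4 = 4×1).
1 divides 70, so solutions exist.
Back-substituting, 1102×(1303) + 5631×(-255) = 1.
Scale by 70/1 = 70: (u₀, v₀) = (91210, -17850).
General solution: u = 91210 + 5631t, v = -17850 - 1102t for integer t.
u ≥ 0: smallest is 91210 mod 5631 = 1114 (at t = -16), with v = -218.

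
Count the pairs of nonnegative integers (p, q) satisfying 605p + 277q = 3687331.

22

gcd(605, 277) = 1.
By Bézout, 605·(-38) + 277·(83) = 1.
One solution: (210, 12853).
General: p = 210 + 277t, q = 12853 - 605t.
p ≥ 0 ⇒ t ≥ 0; q ≥ 0 ⇒ t ≤ 21. So t ∈ [0, 21]: 22 solutions.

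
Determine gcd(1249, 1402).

gcd(1402, 1249):
  1402 = 1·1249 + 153
  1249 = 8·153 + 25
  153 = 6·25 + 3
  25 = 8·3 + 1
  3 = 3·1
so gcd(1402, 1249) = 1.

1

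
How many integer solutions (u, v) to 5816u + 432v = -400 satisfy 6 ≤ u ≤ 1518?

28

gcd(5816, 432) = 8.
By Bézout, 5816·(13) + 432·(-175) = 8.
Particular solution: (52, -701).
General solution: u = 52 + 54t, v = -701 - 727t for integer t.
6 ≤ 52 + 54t ≤ 1518 gives t ∈ [0, 27], which is 28 values.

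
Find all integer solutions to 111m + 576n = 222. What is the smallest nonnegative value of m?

2

gcd(576, 111) = 3.
3 divides 222, so solutions exist.
By Bézout, 111*(-83) + 576*(16) = 3.
Scale by 222/3 = 74: (m₀, n₀) = (-6142, 1184).
General solution: m = -6142 + 192t, n = 1184 - 37t for integer t.
m ≥ 0: smallest is -6142 mod 192 = 2 (at t = 32), with n = 0.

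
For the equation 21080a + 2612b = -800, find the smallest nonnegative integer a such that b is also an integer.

166

gcd(21080, 2612):
  21080 = 8*2612 + 184
  2612 = 14*184 + 36
  184 = 5*36 + 4
  36 = 9*4
so gcd(21080, 2612) = 4.
4 divides -800, so solutions exist.
Back-substitute for Bézout coefficients:
  4 = 184 - 5*36
  ... = 21080*(71) + 2612*(-573)
Scale by -800/4 = -200: (a₀, b₀) = (-14200, 114600).
General solution: a = -14200 + 653t, b = 114600 - 5270t for integer t.
a ≥ 0: smallest is -14200 mod 653 = 166 (at t = 22), with b = -1340.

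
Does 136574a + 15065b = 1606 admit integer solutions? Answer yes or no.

no

gcd(136574, 15065) = 23.
23 does not divide 1606 (remainder 19), so no integer solutions.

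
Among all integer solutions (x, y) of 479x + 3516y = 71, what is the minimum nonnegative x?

2305

gcd(3516, 479):
  3516 = 7×479 + 163
  479 = 2×163 + 153
  163 = 1×153 + 10
  153 = 15×10 + 3
  10 = 3×3 + 1
  3 = 3×1
so gcd(3516, 479) = 1.
1 divides 71, so solutions exist.
Back-substitute for Bézout coefficients:
  1 = 10 - 3×3
  ... = 479×(-1057) + 3516×(144)
Scale by 71/1 = 71: (x₀, y₀) = (-75047, 10224).
General solution: x = -75047 + 3516t, y = 10224 - 479t for integer t.
x ≥ 0: smallest is -75047 mod 3516 = 2305 (at t = 22), with y = -314.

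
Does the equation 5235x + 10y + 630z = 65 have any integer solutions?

gcd(5235, 10) = 5  (5235 = 523·10 + 5, 10 = 2·5).
gcd(5, 630) = 5.
5 divides 65, so integer solutions exist.

yes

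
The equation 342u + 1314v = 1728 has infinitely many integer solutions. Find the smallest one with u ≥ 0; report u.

gcd(1314, 342) = 18  (1314 = 3*342 + 288, 342 = 1*288 + 54, 288 = 5*54 + 18, 54 = 3*18).
18 divides 1728, so solutions exist.
Back-substituting, 342*(-23) + 1314*(6) = 18.
Scale by 1728/18 = 96: (u₀, v₀) = (-2208, 576).
General solution: u = -2208 + 73t, v = 576 - 19t for integer t.
u ≥ 0: smallest is -2208 mod 73 = 55 (at t = 31), with v = -13.

55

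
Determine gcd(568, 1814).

gcd(1814, 568):
  1814 = 3×568 + 110
  568 = 5×110 + 18
  110 = 6×18 + 2
  18 = 9×2
so gcd(1814, 568) = 2.

2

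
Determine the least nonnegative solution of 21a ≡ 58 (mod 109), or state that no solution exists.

gcd(109, 21):
  109 = 5*21 + 4
  21 = 5*4 + 1
  4 = 4*1
so gcd(109, 21) = 1.
1 divides 58, so solutions exist.
Back-substitute for Bézout coefficients:
  1 = 21 - 5*4
  ... = 21*(26) + 109*(-5)
So 21*(26) ≡ 1 (mod 109); multiply by 58: a ≡ 1508 (mod 109).
Smallest nonnegative: a = 1508 mod 109 = 91.

91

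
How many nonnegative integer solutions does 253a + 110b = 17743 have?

gcd(253, 110) = 11.
By Bézout, 253·(-3) + 110·(7) = 11.
One solution: (1, 159).
General: a = 1 + 10t, b = 159 - 23t.
a ≥ 0 ⇒ t ≥ 0; b ≥ 0 ⇒ t ≤ 6. So t ∈ [0, 6]: 7 solutions.

7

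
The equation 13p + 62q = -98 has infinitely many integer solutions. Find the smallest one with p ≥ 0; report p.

2

gcd(62, 13):
  62 = 4×13 + 10
  13 = 1×10 + 3
  10 = 3×3 + 1
  3 = 3×1
so gcd(62, 13) = 1.
1 divides -98, so solutions exist.
Back-substitute for Bézout coefficients:
  1 = 10 - 3×3
  ... = 13×(-19) + 62×(4)
Scale by -98/1 = -98: (p₀, q₀) = (1862, -392).
General solution: p = 1862 + 62t, q = -392 - 13t for integer t.
p ≥ 0: smallest is 1862 mod 62 = 2 (at t = -30), with q = -2.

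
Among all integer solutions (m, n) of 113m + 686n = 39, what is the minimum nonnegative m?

gcd(686, 113):
  686 = 6×113 + 8
  113 = 14×8 + 1
  8 = 8×1
so gcd(686, 113) = 1.
1 divides 39, so solutions exist.
Back-substitute for Bézout coefficients:
  1 = 113 - 14×8
  ... = 113×(85) + 686×(-14)
Scale by 39/1 = 39: (m₀, n₀) = (3315, -546).
General solution: m = 3315 + 686t, n = -546 - 113t for integer t.
m ≥ 0: smallest is 3315 mod 686 = 571 (at t = -4), with n = -94.

571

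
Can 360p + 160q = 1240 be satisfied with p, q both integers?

yes

gcd(360, 160) = 40  (360 = 2·160 + 40, 160 = 4·40).
40 divides 1240, so integer solutions exist.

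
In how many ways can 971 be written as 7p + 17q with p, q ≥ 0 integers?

8

gcd(17, 7):
  17 = 2·7 + 3
  7 = 2·3 + 1
  3 = 3·1
so gcd(17, 7) = 1.
Back-substitute for Bézout coefficients:
  1 = 7 - 2·3
  ... = 7·(5) + 17·(-2)
Scale by 971: one solution is (4855, -1942). Reduce p mod 17: (10, 53).
General: p = 10 + 17t, q = 53 - 7t.
p ≥ 0 ⇒ t ≥ 0; q ≥ 0 ⇒ t ≤ 7. So t ∈ [0, 7]: 8 solutions.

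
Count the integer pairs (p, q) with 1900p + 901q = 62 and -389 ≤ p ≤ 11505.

gcd(1900, 901) = 1  (1900 = 2*901 + 98, 901 = 9*98 + 19, 98 = 5*19 + 3, 19 = 6*3 + 1, 3 = 3*1).
Back-substituting, 1900*(-285) + 901*(601) = 1.
Scale by 62: particular solution (-17670, 37262); reduce p mod 901: (350, -738).
General solution: p = 350 + 901t, q = -738 - 1900t for integer t.
-389 ≤ 350 + 901t ≤ 11505 gives t ∈ [0, 12], which is 13 values.

13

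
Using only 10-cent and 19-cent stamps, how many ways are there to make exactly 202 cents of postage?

Need nonnegative integers with 10j + 19k = 202.
gcd(10, 19) = 1, and 10·(2) + 19·(-1) = 1.
So (j₀, k₀) = (404, -202); general j = 404 + 19t, k = -202 - 10t.
j ≥ 0 ⇒ t ≥ -21; k ≥ 0 ⇒ t ≤ -21. That's 1 value of t.

1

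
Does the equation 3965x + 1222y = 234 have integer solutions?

gcd(3965, 1222):
  3965 = 3*1222 + 299
  1222 = 4*299 + 26
  299 = 11*26 + 13
  26 = 2*13
so gcd(3965, 1222) = 13.
13 divides 234, so integer solutions exist.

yes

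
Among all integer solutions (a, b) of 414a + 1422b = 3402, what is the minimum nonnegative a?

gcd(1422, 414) = 18  (1422 = 3·414 + 180, 414 = 2·180 + 54, 180 = 3·54 + 18, 54 = 3·18).
18 divides 3402, so solutions exist.
Back-substituting, 414·(-24) + 1422·(7) = 18.
Scale by 3402/18 = 189: (a₀, b₀) = (-4536, 1323).
General solution: a = -4536 + 79t, b = 1323 - 23t for integer t.
a ≥ 0: smallest is -4536 mod 79 = 46 (at t = 58), with b = -11.

46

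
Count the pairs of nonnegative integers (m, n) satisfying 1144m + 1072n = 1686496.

gcd(1144, 1072):
  1144 = 1*1072 + 72
  1072 = 14*72 + 64
  72 = 1*64 + 8
  64 = 8*8
so gcd(1144, 1072) = 8.
Back-substitute for Bézout coefficients:
  8 = 72 - 1*64
  ... = 1144*(15) + 1072*(-16)
Scale by 210812: one solution is (3162180, -3372992). Reduce m mod 134: (48, 1522).
General: m = 48 + 134t, n = 1522 - 143t.
m ≥ 0 ⇒ t ≥ 0; n ≥ 0 ⇒ t ≤ 10. So t ∈ [0, 10]: 11 solutions.

11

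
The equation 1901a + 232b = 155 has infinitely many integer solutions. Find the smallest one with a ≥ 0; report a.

gcd(1901, 232):
  1901 = 8×232 + 45
  232 = 5×45 + 7
  45 = 6×7 + 3
  7 = 2×3 + 1
  3 = 3×1
so gcd(1901, 232) = 1.
1 divides 155, so solutions exist.
Back-substitute for Bézout coefficients:
  1 = 7 - 2×3
  ... = 1901×(-67) + 232×(549)
Scale by 155/1 = 155: (a₀, b₀) = (-10385, 85095).
General solution: a = -10385 + 232t, b = 85095 - 1901t for integer t.
a ≥ 0: smallest is -10385 mod 232 = 55 (at t = 45), with b = -450.

55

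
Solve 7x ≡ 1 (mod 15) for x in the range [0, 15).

gcd(15, 7) = 1.
By Bézout, 7·(-2) + 15·(1) = 1.
So 7·-2 ≡ 1 (mod 15), and -2 mod 15 = 13.

13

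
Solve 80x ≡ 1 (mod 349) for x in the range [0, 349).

gcd(349, 80) = 1.
By Bézout, 80·(48) + 349·(-11) = 1.
So 80·48 ≡ 1 (mod 349), and 48 mod 349 = 48.

48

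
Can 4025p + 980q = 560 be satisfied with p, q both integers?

gcd(4025, 980) = 35  (4025 = 4×980 + 105, 980 = 9×105 + 35, 105 = 3×35).
35 divides 560, so integer solutions exist.

yes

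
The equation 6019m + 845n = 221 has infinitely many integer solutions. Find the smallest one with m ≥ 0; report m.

gcd(6019, 845):
  6019 = 7×845 + 104
  845 = 8×104 + 13
  104 = 8×13
so gcd(6019, 845) = 13.
13 divides 221, so solutions exist.
Back-substitute for Bézout coefficients:
  13 = 845 - 8×104
  ... = 6019×(-8) + 845×(57)
Scale by 221/13 = 17: (m₀, n₀) = (-136, 969).
General solution: m = -136 + 65t, n = 969 - 463t for integer t.
m ≥ 0: smallest is -136 mod 65 = 59 (at t = 3), with n = -420.

59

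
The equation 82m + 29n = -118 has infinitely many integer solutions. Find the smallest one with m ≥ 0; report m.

12

gcd(82, 29):
  82 = 2×29 + 24
  29 = 1×24 + 5
  24 = 4×5 + 4
  5 = 1×4 + 1
  4 = 4×1
so gcd(82, 29) = 1.
1 divides -118, so solutions exist.
Back-substitute for Bézout coefficients:
  1 = 5 - 1×4
  ... = 82×(-6) + 29×(17)
Scale by -118/1 = -118: (m₀, n₀) = (708, -2006).
General solution: m = 708 + 29t, n = -2006 - 82t for integer t.
m ≥ 0: smallest is 708 mod 29 = 12 (at t = -24), with n = -38.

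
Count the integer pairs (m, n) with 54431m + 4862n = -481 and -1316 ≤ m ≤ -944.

1

gcd(54431, 4862) = 13.
By Bézout, 54431×(41) + 4862×(-459) = 13.
Particular solution: (353, -3952).
General solution: m = 353 + 374t, n = -3952 - 4187t for integer t.
-1316 ≤ 353 + 374t ≤ -944 gives t ∈ [-4, -4], which is 1 value.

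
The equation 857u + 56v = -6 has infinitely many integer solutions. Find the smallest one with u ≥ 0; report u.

gcd(857, 56) = 1  (857 = 15×56 + 17, 56 = 3×17 + 5, 17 = 3×5 + 2, 5 = 2×2 + 1, 2 = 2×1).
1 divides -6, so solutions exist.
Back-substituting, 857×(-23) + 56×(352) = 1.
Scale by -6/1 = -6: (u₀, v₀) = (138, -2112).
General solution: u = 138 + 56t, v = -2112 - 857t for integer t.
u ≥ 0: smallest is 138 mod 56 = 26 (at t = -2), with v = -398.

26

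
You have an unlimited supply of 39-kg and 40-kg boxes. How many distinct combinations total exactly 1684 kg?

Need nonnegative integers with 39j + 40k = 1684.
gcd(39, 40) = 1, and 39·(-1) + 40·(1) = 1.
So (j₀, k₀) = (-1684, 1684); general j = -1684 + 40t, k = 1684 - 39t.
j ≥ 0 ⇒ t ≥ 43; k ≥ 0 ⇒ t ≤ 43. That's 1 value of t.

1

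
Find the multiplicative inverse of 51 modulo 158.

gcd(158, 51):
  158 = 3×51 + 5
  51 = 10×5 + 1
  5 = 5×1
so gcd(158, 51) = 1.
Back-substitute for Bézout coefficients:
  1 = 51 - 10×5
  ... = 51×(31) + 158×(-10)
So 51×31 ≡ 1 (mod 158), and 31 mod 158 = 31.

31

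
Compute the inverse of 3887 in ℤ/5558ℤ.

gcd(5558, 3887) = 1.
By Bézout, 3887*(-1081) + 5558*(756) = 1.
So 3887*-1081 ≡ 1 (mod 5558), and -1081 mod 5558 = 4477.

4477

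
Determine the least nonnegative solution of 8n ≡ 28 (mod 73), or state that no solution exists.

40

gcd(73, 8):
  73 = 9*8 + 1
  8 = 8*1
so gcd(73, 8) = 1.
1 divides 28, so solutions exist.
Back-substitute for Bézout coefficients:
  1 = 73 - 9*8
  ... = 8*(-9) + 73*(1)
So 8*(-9) ≡ 1 (mod 73); multiply by 28: n ≡ -252 (mod 73).
Smallest nonnegative: n = -252 mod 73 = 40.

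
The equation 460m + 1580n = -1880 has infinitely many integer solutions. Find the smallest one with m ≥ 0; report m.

gcd(1580, 460):
  1580 = 3×460 + 200
  460 = 2×200 + 60
  200 = 3×60 + 20
  60 = 3×20
so gcd(1580, 460) = 20.
20 divides -1880, so solutions exist.
Back-substitute for Bézout coefficients:
  20 = 200 - 3×60
  ... = 460×(-24) + 1580×(7)
Scale by -1880/20 = -94: (m₀, n₀) = (2256, -658).
General solution: m = 2256 + 79t, n = -658 - 23t for integer t.
m ≥ 0: smallest is 2256 mod 79 = 44 (at t = -28), with n = -14.

44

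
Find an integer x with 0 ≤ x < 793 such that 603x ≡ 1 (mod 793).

gcd(793, 603) = 1.
By Bézout, 603*(-96) + 793*(73) = 1.
So 603*-96 ≡ 1 (mod 793), and -96 mod 793 = 697.

697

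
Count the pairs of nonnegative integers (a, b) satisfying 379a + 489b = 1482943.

8

gcd(489, 379):
  489 = 1·379 + 110
  379 = 3·110 + 49
  110 = 2·49 + 12
  49 = 4·12 + 1
  12 = 12·1
so gcd(489, 379) = 1.
Back-substitute for Bézout coefficients:
  1 = 49 - 4·12
  ... = 379·(40) + 489·(-31)
Scale by 1482943: one solution is (59317720, -45971233). Reduce a mod 489: (64, 2983).
General: a = 64 + 489t, b = 2983 - 379t.
a ≥ 0 ⇒ t ≥ 0; b ≥ 0 ⇒ t ≤ 7. So t ∈ [0, 7]: 8 solutions.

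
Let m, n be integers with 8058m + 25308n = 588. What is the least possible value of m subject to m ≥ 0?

3904

gcd(25308, 8058) = 6.
6 divides 588, so solutions exist.
By Bézout, 8058×(-1897) + 25308×(604) = 6.
Scale by 588/6 = 98: (m₀, n₀) = (-185906, 59192).
General solution: m = -185906 + 4218t, n = 59192 - 1343t for integer t.
m ≥ 0: smallest is -185906 mod 4218 = 3904 (at t = 45), with n = -1243.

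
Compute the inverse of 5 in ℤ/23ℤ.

14

gcd(23, 5) = 1.
By Bézout, 5*(-9) + 23*(2) = 1.
So 5*-9 ≡ 1 (mod 23), and -9 mod 23 = 14.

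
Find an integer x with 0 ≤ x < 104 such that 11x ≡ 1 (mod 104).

gcd(104, 11) = 1  (104 = 9·11 + 5, 11 = 2·5 + 1, 5 = 5·1).
Back-substituting, 11·(19) + 104·(-2) = 1.
So 11·19 ≡ 1 (mod 104), and 19 mod 104 = 19.

19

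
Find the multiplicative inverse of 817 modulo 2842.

2355

gcd(2842, 817) = 1.
By Bézout, 817·(-487) + 2842·(140) = 1.
So 817·-487 ≡ 1 (mod 2842), and -487 mod 2842 = 2355.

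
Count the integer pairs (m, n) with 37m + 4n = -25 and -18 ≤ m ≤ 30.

12

gcd(37, 4):
  37 = 9*4 + 1
  4 = 4*1
so gcd(37, 4) = 1.
Back-substitute for Bézout coefficients:
  1 = 37 - 9*4
  ... = 37*(1) + 4*(-9)
Scale by -25: particular solution (-25, 225); reduce m mod 4: (3, -34).
General solution: m = 3 + 4t, n = -34 - 37t for integer t.
-18 ≤ 3 + 4t ≤ 30 gives t ∈ [-5, 6], which is 12 values.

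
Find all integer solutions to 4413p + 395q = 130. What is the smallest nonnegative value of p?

gcd(4413, 395):
  4413 = 11×395 + 68
  395 = 5×68 + 55
  68 = 1×55 + 13
  55 = 4×13 + 3
  13 = 4×3 + 1
  3 = 3×1
so gcd(4413, 395) = 1.
1 divides 130, so solutions exist.
Back-substitute for Bézout coefficients:
  1 = 13 - 4×3
  ... = 4413×(122) + 395×(-1363)
Scale by 130/1 = 130: (p₀, q₀) = (15860, -177190).
General solution: p = 15860 + 395t, q = -177190 - 4413t for integer t.
p ≥ 0: smallest is 15860 mod 395 = 60 (at t = -40), with q = -670.

60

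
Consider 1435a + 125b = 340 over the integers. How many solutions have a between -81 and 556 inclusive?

25

gcd(1435, 125):
  1435 = 11*125 + 60
  125 = 2*60 + 5
  60 = 12*5
so gcd(1435, 125) = 5.
Back-substitute for Bézout coefficients:
  5 = 125 - 2*60
  ... = 1435*(-2) + 125*(23)
Scale by 68: particular solution (-136, 1564); reduce a mod 25: (14, -158).
General solution: a = 14 + 25t, b = -158 - 287t for integer t.
-81 ≤ 14 + 25t ≤ 556 gives t ∈ [-3, 21], which is 25 values.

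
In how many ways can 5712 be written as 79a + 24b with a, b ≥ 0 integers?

gcd(79, 24) = 1.
By Bézout, 79·(7) + 24·(-23) = 1.
One solution: (0, 238).
General: a = 0 + 24t, b = 238 - 79t.
a ≥ 0 ⇒ t ≥ 0; b ≥ 0 ⇒ t ≤ 3. So t ∈ [0, 3]: 4 solutions.

4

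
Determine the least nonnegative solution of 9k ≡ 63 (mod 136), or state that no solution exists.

gcd(136, 9) = 1.
1 divides 63, so solutions exist.
By Bézout, 9×(-15) + 136×(1) = 1.
So 9×(-15) ≡ 1 (mod 136); multiply by 63: k ≡ -945 (mod 136).
Smallest nonnegative: k = -945 mod 136 = 7.

7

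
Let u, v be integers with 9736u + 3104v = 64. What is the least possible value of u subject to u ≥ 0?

88

gcd(9736, 3104):
  9736 = 3·3104 + 424
  3104 = 7·424 + 136
  424 = 3·136 + 16
  136 = 8·16 + 8
  16 = 2·8
so gcd(9736, 3104) = 8.
8 divides 64, so solutions exist.
Back-substitute for Bézout coefficients:
  8 = 136 - 8·16
  ... = 9736·(-183) + 3104·(574)
Scale by 64/8 = 8: (u₀, v₀) = (-1464, 4592).
General solution: u = -1464 + 388t, v = 4592 - 1217t for integer t.
u ≥ 0: smallest is -1464 mod 388 = 88 (at t = 4), with v = -276.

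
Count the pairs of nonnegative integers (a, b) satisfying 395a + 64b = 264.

0

gcd(395, 64) = 1  (395 = 6*64 + 11, 64 = 5*11 + 9, 11 = 1*9 + 2, 9 = 4*2 + 1, 2 = 2*1).
Back-substituting, 395*(-29) + 64*(179) = 1.
Scale by 264: one solution is (-7656, 47256). Reduce a mod 64: (24, -144).
General: a = 24 + 64t, b = -144 - 395t.
a ≥ 0 ⇒ t ≥ 0; b ≥ 0 ⇒ t ≤ -1. So t ∈ [0, -1]: 0 solutions.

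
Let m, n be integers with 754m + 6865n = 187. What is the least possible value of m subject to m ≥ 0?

6583

gcd(6865, 754):
  6865 = 9·754 + 79
  754 = 9·79 + 43
  79 = 1·43 + 36
  43 = 1·36 + 7
  36 = 5·7 + 1
  7 = 7·1
so gcd(6865, 754) = 1.
1 divides 187, so solutions exist.
Back-substitute for Bézout coefficients:
  1 = 36 - 5·7
  ... = 754·(-956) + 6865·(105)
Scale by 187/1 = 187: (m₀, n₀) = (-178772, 19635).
General solution: m = -178772 + 6865t, n = 19635 - 754t for integer t.
m ≥ 0: smallest is -178772 mod 6865 = 6583 (at t = 27), with n = -723.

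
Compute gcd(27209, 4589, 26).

gcd(27209, 4589) = 13  (27209 = 5×4589 + 4264, 4589 = 1×4264 + 325, 4264 = 13×325 + 39, 325 = 8×39 + 13, 39 = 3×13).
gcd(13, 26) = 13.

13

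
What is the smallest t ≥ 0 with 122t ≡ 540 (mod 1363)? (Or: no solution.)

496

gcd(1363, 122) = 1  (1363 = 11×122 + 21, 122 = 5×21 + 17, 21 = 1×17 + 4, 17 = 4×4 + 1, 4 = 4×1).
1 divides 540, so solutions exist.
Back-substituting, 122×(324) + 1363×(-29) = 1.
So 122×(324) ≡ 1 (mod 1363); multiply by 540: t ≡ 174960 (mod 1363).
Smallest nonnegative: t = 174960 mod 1363 = 496.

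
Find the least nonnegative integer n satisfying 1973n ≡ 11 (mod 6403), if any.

3638

gcd(6403, 1973) = 1.
1 divides 11, so solutions exist.
By Bézout, 1973*(2077) + 6403*(-640) = 1.
So 1973*(2077) ≡ 1 (mod 6403); multiply by 11: n ≡ 22847 (mod 6403).
Smallest nonnegative: n = 22847 mod 6403 = 3638.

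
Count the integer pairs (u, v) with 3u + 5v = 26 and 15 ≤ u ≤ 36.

4

gcd(5, 3) = 1.
By Bézout, 3×(2) + 5×(-1) = 1.
Particular solution: (2, 4).
General solution: u = 2 + 5t, v = 4 - 3t for integer t.
15 ≤ 2 + 5t ≤ 36 gives t ∈ [3, 6], which is 4 values.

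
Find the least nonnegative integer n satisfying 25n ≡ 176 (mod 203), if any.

72

gcd(203, 25) = 1.
1 divides 176, so solutions exist.
By Bézout, 25·(65) + 203·(-8) = 1.
So 25·(65) ≡ 1 (mod 203); multiply by 176: n ≡ 11440 (mod 203).
Smallest nonnegative: n = 11440 mod 203 = 72.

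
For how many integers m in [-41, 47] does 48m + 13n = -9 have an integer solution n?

gcd(48, 13) = 1  (48 = 3·13 + 9, 13 = 1·9 + 4, 9 = 2·4 + 1, 4 = 4·1).
Back-substituting, 48·(3) + 13·(-11) = 1.
Scale by -9: particular solution (-27, 99); reduce m mod 13: (12, -45).
General solution: m = 12 + 13t, n = -45 - 48t for integer t.
-41 ≤ 12 + 13t ≤ 47 gives t ∈ [-4, 2], which is 7 values.

7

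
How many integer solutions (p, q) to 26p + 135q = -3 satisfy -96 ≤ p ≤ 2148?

gcd(135, 26) = 1  (135 = 5×26 + 5, 26 = 5×5 + 1, 5 = 5×1).
Back-substituting, 26×(26) + 135×(-5) = 1.
Scale by -3: particular solution (-78, 15); reduce p mod 135: (57, -11).
General solution: p = 57 + 135t, q = -11 - 26t for integer t.
-96 ≤ 57 + 135t ≤ 2148 gives t ∈ [-1, 15], which is 17 values.

17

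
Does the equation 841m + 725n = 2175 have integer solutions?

gcd(841, 725) = 29  (841 = 1*725 + 116, 725 = 6*116 + 29, 116 = 4*29).
29 divides 2175, so integer solutions exist.

yes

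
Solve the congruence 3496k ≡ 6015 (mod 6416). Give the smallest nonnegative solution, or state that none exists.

no solution

gcd(6416, 3496) = 8.
8 does not divide 6015, so the congruence has no solution.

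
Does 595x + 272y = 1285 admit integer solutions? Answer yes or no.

gcd(595, 272) = 17  (595 = 2*272 + 51, 272 = 5*51 + 17, 51 = 3*17).
17 does not divide 1285 (remainder 10), so no integer solutions.

no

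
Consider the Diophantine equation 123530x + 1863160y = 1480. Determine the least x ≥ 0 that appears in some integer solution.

110948

gcd(1863160, 123530) = 10.
10 divides 1480, so solutions exist.
By Bézout, 123530×(-84855) + 1863160×(5626) = 10.
Scale by 1480/10 = 148: (x₀, y₀) = (-12558540, 832648).
General solution: x = -12558540 + 186316t, y = 832648 - 12353t for integer t.
x ≥ 0: smallest is -12558540 mod 186316 = 110948 (at t = 68), with y = -7356.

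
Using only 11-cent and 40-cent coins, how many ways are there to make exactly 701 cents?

1

Need nonnegative integers with 11j + 40k = 701.
gcd(11, 40) = 1, and 11·(11) + 40·(-3) = 1.
So (j₀, k₀) = (7711, -2103); general j = 7711 + 40t, k = -2103 - 11t.
j ≥ 0 ⇒ t ≥ -192; k ≥ 0 ⇒ t ≤ -192. That's 1 value of t.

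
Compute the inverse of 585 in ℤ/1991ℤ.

1392

gcd(1991, 585):
  1991 = 3*585 + 236
  585 = 2*236 + 113
  236 = 2*113 + 10
  113 = 11*10 + 3
  10 = 3*3 + 1
  3 = 3*1
so gcd(1991, 585) = 1.
Back-substitute for Bézout coefficients:
  1 = 10 - 3*3
  ... = 585*(-599) + 1991*(176)
So 585*-599 ≡ 1 (mod 1991), and -599 mod 1991 = 1392.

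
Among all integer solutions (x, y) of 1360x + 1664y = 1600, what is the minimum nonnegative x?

gcd(1664, 1360):
  1664 = 1·1360 + 304
  1360 = 4·304 + 144
  304 = 2·144 + 16
  144 = 9·16
so gcd(1664, 1360) = 16.
16 divides 1600, so solutions exist.
Back-substitute for Bézout coefficients:
  16 = 304 - 2·144
  ... = 1360·(-11) + 1664·(9)
Scale by 1600/16 = 100: (x₀, y₀) = (-1100, 900).
General solution: x = -1100 + 104t, y = 900 - 85t for integer t.
x ≥ 0: smallest is -1100 mod 104 = 44 (at t = 11), with y = -35.

44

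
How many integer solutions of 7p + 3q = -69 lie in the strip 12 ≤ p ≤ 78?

gcd(7, 3):
  7 = 2×3 + 1
  3 = 3×1
so gcd(7, 3) = 1.
Back-substitute for Bézout coefficients:
  1 = 7 - 2×3
  ... = 7×(1) + 3×(-2)
Scale by -69: particular solution (-69, 138); reduce p mod 3: (0, -23).
General solution: p = 0 + 3t, q = -23 - 7t for integer t.
12 ≤ 0 + 3t ≤ 78 gives t ∈ [4, 26], which is 23 values.

23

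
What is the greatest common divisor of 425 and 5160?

5

gcd(5160, 425):
  5160 = 12·425 + 60
  425 = 7·60 + 5
  60 = 12·5
so gcd(5160, 425) = 5.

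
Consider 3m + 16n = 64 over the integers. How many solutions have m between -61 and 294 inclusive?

gcd(16, 3) = 1.
By Bézout, 3*(-5) + 16*(1) = 1.
Particular solution: (0, 4).
General solution: m = 0 + 16t, n = 4 - 3t for integer t.
-61 ≤ 0 + 16t ≤ 294 gives t ∈ [-3, 18], which is 22 values.

22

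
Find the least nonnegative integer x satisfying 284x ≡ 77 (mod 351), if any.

46

gcd(351, 284) = 1  (351 = 1*284 + 67, 284 = 4*67 + 16, 67 = 4*16 + 3, 16 = 5*3 + 1, 3 = 3*1).
1 divides 77, so solutions exist.
Back-substituting, 284*(110) + 351*(-89) = 1.
So 284*(110) ≡ 1 (mod 351); multiply by 77: x ≡ 8470 (mod 351).
Smallest nonnegative: x = 8470 mod 351 = 46.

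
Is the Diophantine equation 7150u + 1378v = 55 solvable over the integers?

no

gcd(7150, 1378) = 26  (7150 = 5×1378 + 260, 1378 = 5×260 + 78, 260 = 3×78 + 26, 78 = 3×26).
26 does not divide 55 (remainder 3), so no integer solutions.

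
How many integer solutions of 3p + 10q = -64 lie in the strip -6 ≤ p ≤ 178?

18

gcd(10, 3) = 1  (10 = 3*3 + 1, 3 = 3*1).
Back-substituting, 3*(-3) + 10*(1) = 1.
Scale by -64: particular solution (192, -64); reduce p mod 10: (2, -7).
General solution: p = 2 + 10t, q = -7 - 3t for integer t.
-6 ≤ 2 + 10t ≤ 178 gives t ∈ [0, 17], which is 18 values.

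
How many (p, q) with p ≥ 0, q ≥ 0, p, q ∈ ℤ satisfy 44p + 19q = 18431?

22

gcd(44, 19) = 1  (44 = 2·19 + 6, 19 = 3·6 + 1, 6 = 6·1).
Back-substituting, 44·(-3) + 19·(7) = 1.
Scale by 18431: one solution is (-55293, 129017). Reduce p mod 19: (16, 933).
General: p = 16 + 19t, q = 933 - 44t.
p ≥ 0 ⇒ t ≥ 0; q ≥ 0 ⇒ t ≤ 21. So t ∈ [0, 21]: 22 solutions.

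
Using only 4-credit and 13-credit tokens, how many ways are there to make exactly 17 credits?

1

Need nonnegative integers with 4j + 13k = 17.
gcd(4, 13) = 1, and 4·(-3) + 13·(1) = 1.
So (j₀, k₀) = (-51, 17); general j = -51 + 13t, k = 17 - 4t.
j ≥ 0 ⇒ t ≥ 4; k ≥ 0 ⇒ t ≤ 4. That's 1 value of t.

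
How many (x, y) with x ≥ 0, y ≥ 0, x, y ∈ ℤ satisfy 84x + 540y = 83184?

gcd(540, 84):
  540 = 6×84 + 36
  84 = 2×36 + 12
  36 = 3×12
so gcd(540, 84) = 12.
Back-substitute for Bézout coefficients:
  12 = 84 - 2×36
  ... = 84×(13) + 540×(-2)
Scale by 6932: one solution is (90116, -13864). Reduce x mod 45: (26, 150).
General: x = 26 + 45t, y = 150 - 7t.
x ≥ 0 ⇒ t ≥ 0; y ≥ 0 ⇒ t ≤ 21. So t ∈ [0, 21]: 22 solutions.

22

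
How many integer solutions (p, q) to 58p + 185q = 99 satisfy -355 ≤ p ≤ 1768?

gcd(185, 58) = 1.
By Bézout, 58×(67) + 185×(-21) = 1.
Particular solution: (158, -49).
General solution: p = 158 + 185t, q = -49 - 58t for integer t.
-355 ≤ 158 + 185t ≤ 1768 gives t ∈ [-2, 8], which is 11 values.

11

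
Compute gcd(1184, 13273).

1

gcd(13273, 1184) = 1  (13273 = 11×1184 + 249, 1184 = 4×249 + 188, 249 = 1×188 + 61, 188 = 3×61 + 5, 61 = 12×5 + 1, 5 = 5×1).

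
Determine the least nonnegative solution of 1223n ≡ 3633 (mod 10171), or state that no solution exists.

gcd(10171, 1223) = 1  (10171 = 8×1223 + 387, 1223 = 3×387 + 62, 387 = 6×62 + 15, 62 = 4×15 + 2, 15 = 7×2 + 1, 2 = 2×1).
1 divides 3633, so solutions exist.
Back-substituting, 1223×(-4757) + 10171×(572) = 1.
So 1223×(-4757) ≡ 1 (mod 10171); multiply by 3633: n ≡ -17282181 (mod 10171).
Smallest nonnegative: n = -17282181 mod 10171 = 8519.

8519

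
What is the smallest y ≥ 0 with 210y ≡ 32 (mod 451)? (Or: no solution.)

318

gcd(451, 210) = 1.
1 divides 32, so solutions exist.
By Bézout, 210·(-131) + 451·(61) = 1.
So 210·(-131) ≡ 1 (mod 451); multiply by 32: y ≡ -4192 (mod 451).
Smallest nonnegative: y = -4192 mod 451 = 318.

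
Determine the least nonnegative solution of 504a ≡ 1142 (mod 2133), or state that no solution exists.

gcd(2133, 504):
  2133 = 4×504 + 117
  504 = 4×117 + 36
  117 = 3×36 + 9
  36 = 4×9
so gcd(2133, 504) = 9.
9 does not divide 1142, so the congruence has no solution.

no solution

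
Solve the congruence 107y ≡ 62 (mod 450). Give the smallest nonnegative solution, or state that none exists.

316

gcd(450, 107) = 1  (450 = 4·107 + 22, 107 = 4·22 + 19, 22 = 1·19 + 3, 19 = 6·3 + 1, 3 = 3·1).
1 divides 62, so solutions exist.
Back-substituting, 107·(143) + 450·(-34) = 1.
So 107·(143) ≡ 1 (mod 450); multiply by 62: y ≡ 8866 (mod 450).
Smallest nonnegative: y = 8866 mod 450 = 316.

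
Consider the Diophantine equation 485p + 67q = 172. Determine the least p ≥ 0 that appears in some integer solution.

gcd(485, 67) = 1  (485 = 7·67 + 16, 67 = 4·16 + 3, 16 = 5·3 + 1, 3 = 3·1).
1 divides 172, so solutions exist.
Back-substituting, 485·(21) + 67·(-152) = 1.
Scale by 172/1 = 172: (p₀, q₀) = (3612, -26144).
General solution: p = 3612 + 67t, q = -26144 - 485t for integer t.
p ≥ 0: smallest is 3612 mod 67 = 61 (at t = -53), with q = -439.

61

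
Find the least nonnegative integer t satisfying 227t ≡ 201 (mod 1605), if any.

213

gcd(1605, 227) = 1  (1605 = 7×227 + 16, 227 = 14×16 + 3, 16 = 5×3 + 1, 3 = 3×1).
1 divides 201, so solutions exist.
Back-substituting, 227×(-502) + 1605×(71) = 1.
So 227×(-502) ≡ 1 (mod 1605); multiply by 201: t ≡ -100902 (mod 1605).
Smallest nonnegative: t = -100902 mod 1605 = 213.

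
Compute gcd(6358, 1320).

22

gcd(6358, 1320) = 22  (6358 = 4×1320 + 1078, 1320 = 1×1078 + 242, 1078 = 4×242 + 110, 242 = 2×110 + 22, 110 = 5×22).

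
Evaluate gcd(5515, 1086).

gcd(5515, 1086):
  5515 = 5×1086 + 85
  1086 = 12×85 + 66
  85 = 1×66 + 19
  66 = 3×19 + 9
  19 = 2×9 + 1
  9 = 9×1
so gcd(5515, 1086) = 1.

1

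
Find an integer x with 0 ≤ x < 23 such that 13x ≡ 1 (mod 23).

gcd(23, 13) = 1  (23 = 1·13 + 10, 13 = 1·10 + 3, 10 = 3·3 + 1, 3 = 3·1).
Back-substituting, 13·(-7) + 23·(4) = 1.
So 13·-7 ≡ 1 (mod 23), and -7 mod 23 = 16.

16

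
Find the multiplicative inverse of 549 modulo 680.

gcd(680, 549) = 1.
By Bézout, 549·(109) + 680·(-88) = 1.
So 549·109 ≡ 1 (mod 680), and 109 mod 680 = 109.

109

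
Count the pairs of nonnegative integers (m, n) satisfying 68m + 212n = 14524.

gcd(212, 68) = 4  (212 = 3*68 + 8, 68 = 8*8 + 4, 8 = 2*4).
Back-substituting, 68*(25) + 212*(-8) = 4.
Scale by 3631: one solution is (90775, -29048). Reduce m mod 53: (39, 56).
General: m = 39 + 53t, n = 56 - 17t.
m ≥ 0 ⇒ t ≥ 0; n ≥ 0 ⇒ t ≤ 3. So t ∈ [0, 3]: 4 solutions.

4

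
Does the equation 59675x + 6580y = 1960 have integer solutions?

yes

gcd(59675, 6580) = 35  (59675 = 9*6580 + 455, 6580 = 14*455 + 210, 455 = 2*210 + 35, 210 = 6*35).
35 divides 1960, so integer solutions exist.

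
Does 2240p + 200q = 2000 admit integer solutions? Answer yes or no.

yes

gcd(2240, 200):
  2240 = 11*200 + 40
  200 = 5*40
so gcd(2240, 200) = 40.
40 divides 2000, so integer solutions exist.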